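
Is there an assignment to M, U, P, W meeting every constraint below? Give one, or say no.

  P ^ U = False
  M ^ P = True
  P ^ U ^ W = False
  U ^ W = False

M = True, U = False, P = False, W = False

P ^ U = F ^ F = False ✓
M ^ P = T ^ F = True ✓
P ^ U ^ W = F ^ F ^ F = False ✓
U ^ W = F ^ F = False ✓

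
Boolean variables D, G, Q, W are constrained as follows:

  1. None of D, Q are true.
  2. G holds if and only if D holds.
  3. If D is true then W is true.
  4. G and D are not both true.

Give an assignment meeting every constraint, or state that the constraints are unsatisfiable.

D: False; G: False; Q: False; W: False

  (1) {D, Q}: 0 true — none ✓
  (2) G=F, D=F — same ✓
  (3) D=F ⇒ W: vacuous ✓
  (4) G=F, D=F — not both ✓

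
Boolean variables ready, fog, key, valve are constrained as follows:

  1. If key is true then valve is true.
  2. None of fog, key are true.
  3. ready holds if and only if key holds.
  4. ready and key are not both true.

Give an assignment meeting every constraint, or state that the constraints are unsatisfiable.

ready = False; fog = False; key = False; valve = True

  (1) key=F ⇒ valve: vacuous ✓
  (2) {fog, key}: 0 true — none ✓
  (3) ready=F, key=F — same ✓
  (4) ready=F, key=F — not both ✓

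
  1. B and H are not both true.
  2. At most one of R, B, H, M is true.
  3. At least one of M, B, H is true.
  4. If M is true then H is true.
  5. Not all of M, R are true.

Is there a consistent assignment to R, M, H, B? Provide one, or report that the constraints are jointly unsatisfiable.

R: False, M: False, H: True, B: False

  (1) B=F, H=T — not both ✓
  (2) {R, B, H, M}: 1 true — at most one ✓
  (3) {M, B, H}: 1 true — at least one ✓
  (4) M=F ⇒ H: vacuous ✓
  (5) {M, R}: 0/2 true — not all ✓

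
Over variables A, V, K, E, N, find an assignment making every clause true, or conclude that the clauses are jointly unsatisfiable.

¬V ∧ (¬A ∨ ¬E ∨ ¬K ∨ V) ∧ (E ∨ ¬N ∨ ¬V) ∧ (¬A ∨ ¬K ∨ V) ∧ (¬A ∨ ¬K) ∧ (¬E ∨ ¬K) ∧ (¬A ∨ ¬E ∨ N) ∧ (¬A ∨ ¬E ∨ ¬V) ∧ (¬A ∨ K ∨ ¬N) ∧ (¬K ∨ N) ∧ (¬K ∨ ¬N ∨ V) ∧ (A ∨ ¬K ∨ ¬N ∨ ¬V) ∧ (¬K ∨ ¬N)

A = False, V = False, K = False, E = False, N = False

Unit clause (¬V) forces V = False.
Set A = False.
Try K = True:
  (¬E ∨ ¬K) forces E = False.
  (¬K ∨ N) forces N = True.
  clause (¬K ∨ ¬N ∨ V) is falsified — backtrack.
So K = False.
Set E = False.
Set N = False.
All clauses satisfied.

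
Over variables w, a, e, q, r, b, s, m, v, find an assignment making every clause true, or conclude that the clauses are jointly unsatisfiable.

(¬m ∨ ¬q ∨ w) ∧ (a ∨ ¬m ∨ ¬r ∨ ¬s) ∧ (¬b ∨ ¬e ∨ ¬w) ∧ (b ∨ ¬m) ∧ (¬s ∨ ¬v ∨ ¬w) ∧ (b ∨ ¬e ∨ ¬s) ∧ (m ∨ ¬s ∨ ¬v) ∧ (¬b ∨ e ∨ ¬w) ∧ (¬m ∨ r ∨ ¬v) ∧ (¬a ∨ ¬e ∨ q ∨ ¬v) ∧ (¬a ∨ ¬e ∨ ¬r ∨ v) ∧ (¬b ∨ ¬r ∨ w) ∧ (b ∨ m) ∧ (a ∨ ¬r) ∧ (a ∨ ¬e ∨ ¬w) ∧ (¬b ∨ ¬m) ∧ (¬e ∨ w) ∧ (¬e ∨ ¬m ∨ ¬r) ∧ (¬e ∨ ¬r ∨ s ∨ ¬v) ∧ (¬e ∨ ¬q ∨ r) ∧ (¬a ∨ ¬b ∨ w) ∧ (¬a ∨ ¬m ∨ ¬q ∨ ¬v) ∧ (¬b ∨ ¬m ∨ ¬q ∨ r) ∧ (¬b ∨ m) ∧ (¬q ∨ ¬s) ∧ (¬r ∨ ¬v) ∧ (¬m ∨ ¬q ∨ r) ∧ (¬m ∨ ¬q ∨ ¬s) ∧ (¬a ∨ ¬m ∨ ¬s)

Case b = True:
  (¬b ∨ ¬m) forces m = False.
  Clause (¬b ∨ m) is falsified — contradiction.
Case b = False:
  (b ∨ ¬m) forces m = False.
  Clause (b ∨ m) is falsified — contradiction.
Both cases fail, so the formula is unsatisfiable.

Unsatisfiable — no assignment works.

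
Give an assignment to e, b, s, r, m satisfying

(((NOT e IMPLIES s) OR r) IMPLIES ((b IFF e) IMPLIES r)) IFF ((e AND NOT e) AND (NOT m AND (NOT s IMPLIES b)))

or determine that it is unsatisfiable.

e = True, b = True, s = True, r = False, m = True

  (((NOT e IMPLIES s) OR r) IMPLIES ((b IFF e) IMPLIES r)) IFF ((e AND NOT e) AND (NOT m AND (NOT s IMPLIES b))) = True
    ((NOT e IMPLIES s) OR r) IMPLIES ((b IFF e) IMPLIES r) = False
      (NOT e IMPLIES s) OR r = True
        NOT e IMPLIES s = True
          NOT e = False
      (b IFF e) IMPLIES r = False
        b IFF e = True
    (e AND NOT e) AND (NOT m AND (NOT s IMPLIES b)) = False
      e AND NOT e = False
        NOT e = False
      NOT m AND (NOT s IMPLIES b) = False
        NOT m = False
        NOT s IMPLIES b = True
          NOT s = False
The formula evaluates to True.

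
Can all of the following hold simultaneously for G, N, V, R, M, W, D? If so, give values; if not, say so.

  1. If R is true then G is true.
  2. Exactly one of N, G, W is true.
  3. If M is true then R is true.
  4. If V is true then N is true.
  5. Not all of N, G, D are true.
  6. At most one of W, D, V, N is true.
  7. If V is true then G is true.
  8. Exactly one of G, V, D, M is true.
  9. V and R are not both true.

G=T, N=F, V=F, R=T, M=F, W=F, D=F

  (1) R=T ⇒ G: T ✓
  (2) {N, G, W}: 1 true — exactly one ✓
  (3) M=F ⇒ R: vacuous ✓
  (4) V=F ⇒ N: vacuous ✓
  (5) {N, G, D}: 1/3 true — not all ✓
  (6) {W, D, V, N}: 0 true — at most one ✓
  (7) V=F ⇒ G: vacuous ✓
  (8) {G, V, D, M}: 1 true — exactly one ✓
  (9) V=F, R=T — not both ✓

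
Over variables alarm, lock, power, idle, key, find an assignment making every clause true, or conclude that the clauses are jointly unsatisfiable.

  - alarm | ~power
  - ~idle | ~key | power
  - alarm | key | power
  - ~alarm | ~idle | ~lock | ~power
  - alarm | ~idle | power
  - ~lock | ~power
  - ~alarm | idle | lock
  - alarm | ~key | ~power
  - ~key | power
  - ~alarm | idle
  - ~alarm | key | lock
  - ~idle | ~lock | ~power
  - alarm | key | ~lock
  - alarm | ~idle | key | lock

Try alarm = False:
  (alarm | ~power) forces power = False.
  (alarm | key | power) forces key = True.
  clause (~key | power) is falsified — backtrack.
So alarm = True.
  then (~alarm | idle) forces idle = True.
Set lock = False.
  then (~alarm | key | lock) forces key = True.
  then (~idle | ~key | power) forces power = True.
All clauses satisfied.

alarm = True, lock = False, power = True, idle = True, key = True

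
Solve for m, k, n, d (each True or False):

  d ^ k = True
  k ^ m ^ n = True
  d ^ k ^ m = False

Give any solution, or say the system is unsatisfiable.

m: True, k: True, n: True, d: False

d ^ k = F ^ T = True ✓
k ^ m ^ n = T ^ T ^ T = True ✓
d ^ k ^ m = F ^ T ^ T = False ✓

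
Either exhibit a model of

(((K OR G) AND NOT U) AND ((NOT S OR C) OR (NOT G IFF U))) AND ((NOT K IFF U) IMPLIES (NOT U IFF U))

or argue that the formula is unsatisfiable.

G = True; U = False; C = True; K = False; S = True

  ((K OR G) AND NOT U) AND ((NOT S OR C) OR (NOT G IFF U)) = True
    (K OR G) AND NOT U = True
      K OR G = True
      NOT U = True
    (NOT S OR C) OR (NOT G IFF U) = True
      NOT S OR C = True
        NOT S = False
      NOT G IFF U = True
        NOT G = False
  (NOT K IFF U) IMPLIES (NOT U IFF U) = True
    NOT K IFF U = False
      NOT K = True
    NOT U IFF U = False
      NOT U = True
Both conjuncts True, so the formula holds.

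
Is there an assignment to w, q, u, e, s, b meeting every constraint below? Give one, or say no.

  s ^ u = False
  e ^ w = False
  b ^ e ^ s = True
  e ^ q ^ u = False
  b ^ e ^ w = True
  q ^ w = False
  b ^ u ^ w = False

The formula is unsatisfiable.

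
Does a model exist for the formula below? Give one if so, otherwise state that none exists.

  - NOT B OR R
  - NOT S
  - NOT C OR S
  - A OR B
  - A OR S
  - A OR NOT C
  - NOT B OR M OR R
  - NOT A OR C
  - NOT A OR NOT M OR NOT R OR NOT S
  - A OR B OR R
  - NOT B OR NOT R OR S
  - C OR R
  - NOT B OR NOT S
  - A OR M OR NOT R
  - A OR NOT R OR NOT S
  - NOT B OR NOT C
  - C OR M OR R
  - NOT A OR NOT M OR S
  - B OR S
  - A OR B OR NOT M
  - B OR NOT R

Case S = True:
  Clause (NOT S) is falsified — contradiction.
Case S = False:
  (NOT C OR S) forces C = False.
  (A OR S) forces A = True.
  Clause (NOT A OR C) is falsified — contradiction.
Both cases fail, so the formula is unsatisfiable.

UNSATISFIABLE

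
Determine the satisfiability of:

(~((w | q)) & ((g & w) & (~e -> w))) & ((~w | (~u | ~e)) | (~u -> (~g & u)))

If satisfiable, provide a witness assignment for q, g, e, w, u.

Case w = True: the conjunct ~((w | q)) becomes ~((True | q)) = False.
Case w = False: the conjunct w is False.
Both cases fail — unsatisfiable.

UNSATISFIABLE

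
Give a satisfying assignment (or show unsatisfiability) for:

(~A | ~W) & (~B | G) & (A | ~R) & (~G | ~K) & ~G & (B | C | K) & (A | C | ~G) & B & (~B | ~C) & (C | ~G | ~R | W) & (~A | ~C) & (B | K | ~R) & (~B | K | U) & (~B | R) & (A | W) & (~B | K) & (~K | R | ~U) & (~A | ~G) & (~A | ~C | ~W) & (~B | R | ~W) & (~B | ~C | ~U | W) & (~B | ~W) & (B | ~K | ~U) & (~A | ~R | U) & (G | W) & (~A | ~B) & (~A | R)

The formula is unsatisfiable.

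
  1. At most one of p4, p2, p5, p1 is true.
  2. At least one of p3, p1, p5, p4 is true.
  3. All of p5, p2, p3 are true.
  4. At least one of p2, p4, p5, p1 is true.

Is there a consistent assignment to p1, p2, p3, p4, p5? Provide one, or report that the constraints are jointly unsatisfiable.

Unsatisfiable

Case p2 = True:
  (1) with p2=T forces p4 = False.
  (1) with p2=T forces p5 = False.
  Constraint (3) is violated (p5=F) — contradiction.
Case p2 = False:
  Constraint (3) is violated (p2=F) — contradiction.
Both cases fail — unsatisfiable.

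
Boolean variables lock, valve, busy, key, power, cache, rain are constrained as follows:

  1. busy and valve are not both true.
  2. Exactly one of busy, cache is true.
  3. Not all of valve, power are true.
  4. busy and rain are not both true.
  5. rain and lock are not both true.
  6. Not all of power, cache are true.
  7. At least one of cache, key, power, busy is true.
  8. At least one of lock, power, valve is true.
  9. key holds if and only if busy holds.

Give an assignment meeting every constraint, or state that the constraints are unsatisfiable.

lock = True; valve = False; busy = False; key = False; power = False; cache = True; rain = False

  (1) busy=F, valve=F — not both ✓
  (2) {busy, cache}: 1 true — exactly one ✓
  (3) {valve, power}: 0/2 true — not all ✓
  (4) busy=F, rain=F — not both ✓
  (5) rain=F, lock=T — not both ✓
  (6) {power, cache}: 1/2 true — not all ✓
  (7) {cache, key, power, busy}: 1 true — at least one ✓
  (8) {lock, power, valve}: 1 true — at least one ✓
  (9) key=F, busy=F — same ✓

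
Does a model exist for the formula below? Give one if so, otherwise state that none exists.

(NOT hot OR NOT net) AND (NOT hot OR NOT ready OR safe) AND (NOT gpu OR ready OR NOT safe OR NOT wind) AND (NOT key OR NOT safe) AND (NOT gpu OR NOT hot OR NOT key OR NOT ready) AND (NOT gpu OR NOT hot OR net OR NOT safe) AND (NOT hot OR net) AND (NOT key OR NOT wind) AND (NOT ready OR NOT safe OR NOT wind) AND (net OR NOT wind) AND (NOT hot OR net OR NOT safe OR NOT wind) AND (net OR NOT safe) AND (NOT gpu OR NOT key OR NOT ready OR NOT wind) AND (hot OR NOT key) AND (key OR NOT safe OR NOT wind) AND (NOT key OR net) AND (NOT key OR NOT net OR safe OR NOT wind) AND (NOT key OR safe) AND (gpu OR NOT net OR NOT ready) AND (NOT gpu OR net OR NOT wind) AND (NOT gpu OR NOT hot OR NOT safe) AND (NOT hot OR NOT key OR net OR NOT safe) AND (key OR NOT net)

net = False, ready = True, wind = False, gpu = False, key = False, hot = False, safe = False

Set net = False.
  then (NOT hot OR net) forces hot = False.
  then (net OR NOT wind) forces wind = False.
  then (net OR NOT safe) forces safe = False.
  then (hot OR NOT key) forces key = False.
Set ready = True.
Set gpu = False.
All clauses satisfied.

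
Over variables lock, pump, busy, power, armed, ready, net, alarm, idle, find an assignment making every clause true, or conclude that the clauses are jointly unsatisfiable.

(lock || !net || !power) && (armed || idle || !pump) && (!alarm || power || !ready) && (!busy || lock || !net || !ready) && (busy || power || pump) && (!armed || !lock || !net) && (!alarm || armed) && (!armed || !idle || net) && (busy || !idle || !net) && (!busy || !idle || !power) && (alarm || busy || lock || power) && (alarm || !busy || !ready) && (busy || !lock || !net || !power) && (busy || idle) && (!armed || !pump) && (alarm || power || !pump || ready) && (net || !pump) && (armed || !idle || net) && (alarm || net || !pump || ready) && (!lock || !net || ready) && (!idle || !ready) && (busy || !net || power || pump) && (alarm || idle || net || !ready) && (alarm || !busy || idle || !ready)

lock=F; pump=F; busy=T; power=F; armed=T; ready=F; net=F; alarm=T; idle=F

Set lock = False.
Set pump = False.
Try busy = False:
  (busy || power || pump) forces power = True.
  (lock || !net || !power) forces net = False.
  (busy || idle) forces idle = True.
  (!armed || !idle || net) forces armed = False.
  clause (armed || !idle || net) is falsified — backtrack.
So busy = True.
Set power = False.
Set armed = True.
Set ready = False.
Set net = False.
  then (!armed || !idle || net) forces idle = False.
Set alarm = True.
All clauses satisfied.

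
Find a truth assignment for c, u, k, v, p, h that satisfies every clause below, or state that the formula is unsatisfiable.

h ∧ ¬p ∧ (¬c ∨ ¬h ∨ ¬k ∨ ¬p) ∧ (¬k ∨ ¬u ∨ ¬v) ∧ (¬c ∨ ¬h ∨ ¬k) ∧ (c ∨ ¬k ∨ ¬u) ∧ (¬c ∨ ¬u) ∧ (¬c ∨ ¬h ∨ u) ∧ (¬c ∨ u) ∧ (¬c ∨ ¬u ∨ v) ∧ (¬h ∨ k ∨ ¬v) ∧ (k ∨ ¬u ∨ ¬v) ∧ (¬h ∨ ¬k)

c=F; u=F; k=F; v=F; p=F; h=T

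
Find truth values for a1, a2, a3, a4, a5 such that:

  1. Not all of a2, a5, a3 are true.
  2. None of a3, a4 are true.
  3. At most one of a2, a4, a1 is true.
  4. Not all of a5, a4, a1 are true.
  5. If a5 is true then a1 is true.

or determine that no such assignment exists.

a1=T, a2=F, a3=F, a4=F, a5=F

  (1) {a2, a5, a3}: 0/3 true — not all ✓
  (2) {a3, a4}: 0 true — none ✓
  (3) {a2, a4, a1}: 1 true — at most one ✓
  (4) {a5, a4, a1}: 1/3 true — not all ✓
  (5) a5=F ⇒ a1: vacuous ✓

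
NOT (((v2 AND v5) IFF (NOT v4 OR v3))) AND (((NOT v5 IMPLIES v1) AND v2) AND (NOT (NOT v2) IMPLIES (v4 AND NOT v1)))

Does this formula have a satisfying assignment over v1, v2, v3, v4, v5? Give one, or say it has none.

v1 = False; v2 = True; v3 = False; v4 = True; v5 = True

  NOT (((v2 AND v5) IFF (NOT v4 OR v3))) = True
    (v2 AND v5) IFF (NOT v4 OR v3) = False
      v2 AND v5 = True
      NOT v4 OR v3 = False
        NOT v4 = False
  ((NOT v5 IMPLIES v1) AND v2) AND (NOT (NOT v2) IMPLIES (v4 AND NOT v1)) = True
    (NOT v5 IMPLIES v1) AND v2 = True
      NOT v5 IMPLIES v1 = True
        NOT v5 = False
    NOT (NOT v2) IMPLIES (v4 AND NOT v1) = True
      NOT (NOT v2) = True
        NOT v2 = False
      v4 AND NOT v1 = True
        NOT v1 = True
Both conjuncts True, so the formula holds.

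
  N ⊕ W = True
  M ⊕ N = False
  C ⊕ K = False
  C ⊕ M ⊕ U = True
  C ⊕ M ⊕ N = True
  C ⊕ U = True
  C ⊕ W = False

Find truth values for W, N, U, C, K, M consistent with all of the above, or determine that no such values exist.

W = True, N = False, U = False, C = True, K = True, M = False

N ⊕ W = F ⊕ T = True ✓
M ⊕ N = F ⊕ F = False ✓
C ⊕ K = T ⊕ T = False ✓
C ⊕ M ⊕ U = T ⊕ F ⊕ F = True ✓
C ⊕ M ⊕ N = T ⊕ F ⊕ F = True ✓
C ⊕ U = T ⊕ F = True ✓
C ⊕ W = T ⊕ T = False ✓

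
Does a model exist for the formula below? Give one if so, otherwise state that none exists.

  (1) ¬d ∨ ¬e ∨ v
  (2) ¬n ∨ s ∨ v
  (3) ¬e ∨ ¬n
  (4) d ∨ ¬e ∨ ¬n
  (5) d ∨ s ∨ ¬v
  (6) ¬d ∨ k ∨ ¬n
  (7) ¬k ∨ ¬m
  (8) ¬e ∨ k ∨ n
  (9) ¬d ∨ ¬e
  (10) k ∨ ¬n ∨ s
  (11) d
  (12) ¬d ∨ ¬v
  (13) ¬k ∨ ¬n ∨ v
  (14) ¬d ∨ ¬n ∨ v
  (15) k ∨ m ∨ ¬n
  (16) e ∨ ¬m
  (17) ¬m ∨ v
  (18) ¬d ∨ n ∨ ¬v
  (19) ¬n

n: False, d: True, e: False, s: True, m: False, v: False, k: True

Unit clause (d) forces d = True.
In (¬d ∨ ¬v) only ¬v is left, so v = False.
In (¬d ∨ ¬n ∨ v) only ¬n is left, so n = False.
In (¬m ∨ v) only ¬m is left, so m = False.
In (¬d ∨ ¬e ∨ v) only ¬e is left, so e = False.
Set s = True.
Set k = True.
All clauses satisfied.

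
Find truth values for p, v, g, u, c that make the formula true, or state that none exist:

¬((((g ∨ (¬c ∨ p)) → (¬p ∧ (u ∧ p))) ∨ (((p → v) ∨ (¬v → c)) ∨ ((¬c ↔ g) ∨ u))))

p: True, v: False, g: False, u: False, c: False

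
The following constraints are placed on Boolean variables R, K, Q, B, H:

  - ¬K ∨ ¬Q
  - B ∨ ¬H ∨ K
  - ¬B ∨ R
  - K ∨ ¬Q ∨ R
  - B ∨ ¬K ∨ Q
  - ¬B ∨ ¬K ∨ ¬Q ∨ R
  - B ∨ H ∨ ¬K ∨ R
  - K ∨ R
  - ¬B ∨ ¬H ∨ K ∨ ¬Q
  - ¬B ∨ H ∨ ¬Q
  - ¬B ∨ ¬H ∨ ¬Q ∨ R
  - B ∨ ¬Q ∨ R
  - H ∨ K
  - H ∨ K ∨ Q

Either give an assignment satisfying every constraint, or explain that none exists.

Try R = False:
  (¬B ∨ R) forces B = False.
  (K ∨ R) forces K = True.
  (¬K ∨ ¬Q) forces Q = False.
  clause (B ∨ ¬K ∨ Q) is falsified — backtrack.
So R = True.
Set K = True.
  then (¬K ∨ ¬Q) forces Q = False.
  then (B ∨ ¬K ∨ Q) forces B = True.
Set H = False.
All clauses satisfied.

R = True, K = True, Q = False, B = True, H = False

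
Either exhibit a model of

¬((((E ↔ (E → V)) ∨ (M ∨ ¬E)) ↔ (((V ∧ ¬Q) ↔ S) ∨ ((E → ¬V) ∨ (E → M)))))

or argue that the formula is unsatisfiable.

E: True; S: True; Q: False; V: False; M: False

  ¬((((E ↔ (E → V)) ∨ (M ∨ ¬E)) ↔ (((V ∧ ¬Q) ↔ S) ∨ ((E → ¬V) ∨ (E → M))))) = True
    ((E ↔ (E → V)) ∨ (M ∨ ¬E)) ↔ (((V ∧ ¬Q) ↔ S) ∨ ((E → ¬V) ∨ (E → M))) = False
      (E ↔ (E → V)) ∨ (M ∨ ¬E) = False
        E ↔ (E → V) = False
          E → V = False
        M ∨ ¬E = False
          ¬E = False
      ((V ∧ ¬Q) ↔ S) ∨ ((E → ¬V) ∨ (E → M)) = True
        (V ∧ ¬Q) ↔ S = False
          V ∧ ¬Q = False
            ¬Q = True
        (E → ¬V) ∨ (E → M) = True
          E → ¬V = True
            ¬V = True
          E → M = False
The formula evaluates to True.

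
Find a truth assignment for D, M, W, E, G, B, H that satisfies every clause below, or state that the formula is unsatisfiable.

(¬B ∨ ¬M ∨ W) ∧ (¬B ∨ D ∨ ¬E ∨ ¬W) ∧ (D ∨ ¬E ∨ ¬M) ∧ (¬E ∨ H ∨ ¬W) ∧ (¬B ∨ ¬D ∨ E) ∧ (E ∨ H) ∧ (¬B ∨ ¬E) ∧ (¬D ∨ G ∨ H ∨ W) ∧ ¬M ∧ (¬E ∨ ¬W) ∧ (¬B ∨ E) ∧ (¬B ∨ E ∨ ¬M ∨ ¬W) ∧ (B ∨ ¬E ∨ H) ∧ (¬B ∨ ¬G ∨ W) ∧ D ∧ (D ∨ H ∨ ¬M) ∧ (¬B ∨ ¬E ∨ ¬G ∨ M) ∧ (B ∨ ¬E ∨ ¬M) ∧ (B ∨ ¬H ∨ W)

Unit clause (¬M) forces M = False.
Unit clause (D) forces D = True.
Set W = True.
  then (¬E ∨ ¬W) forces E = False.
  then (¬B ∨ E) forces B = False.
  then (E ∨ H) forces H = True.
Set G = True.
All clauses satisfied.

D = True; M = False; W = True; E = False; G = True; B = False; H = True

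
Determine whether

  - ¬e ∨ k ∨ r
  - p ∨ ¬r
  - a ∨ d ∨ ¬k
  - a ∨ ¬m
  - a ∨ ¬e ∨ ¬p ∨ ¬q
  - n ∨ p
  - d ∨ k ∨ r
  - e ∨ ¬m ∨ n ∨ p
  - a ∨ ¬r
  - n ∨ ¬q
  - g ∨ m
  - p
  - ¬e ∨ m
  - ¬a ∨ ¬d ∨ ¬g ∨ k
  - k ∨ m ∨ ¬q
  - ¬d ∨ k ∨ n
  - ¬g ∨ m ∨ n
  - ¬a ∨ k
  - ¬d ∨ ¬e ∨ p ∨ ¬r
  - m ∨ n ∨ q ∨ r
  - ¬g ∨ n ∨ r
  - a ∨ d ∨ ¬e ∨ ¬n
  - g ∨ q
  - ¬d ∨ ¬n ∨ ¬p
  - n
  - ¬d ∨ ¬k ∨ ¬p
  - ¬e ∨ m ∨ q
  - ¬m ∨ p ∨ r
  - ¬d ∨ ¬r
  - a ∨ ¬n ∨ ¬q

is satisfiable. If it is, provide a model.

n: True, e: False, a: True, r: True, g: True, k: True, m: True, p: True, d: False, q: True

Unit clause (p) forces p = True.
Unit clause (n) forces n = True.
In (¬d ∨ ¬n ∨ ¬p) only ¬d is left, so d = False.
Set e = False.
Try a = False:
  (a ∨ d ∨ ¬k) forces k = False.
  (a ∨ ¬m) forces m = False.
  (d ∨ k ∨ r) forces r = True.
  clause (a ∨ ¬r) is falsified — backtrack.
So a = True.
  then (¬a ∨ k) forces k = True.
Set r = True.
Set g = True.
Set m = True.
Set q = True.
All clauses satisfied.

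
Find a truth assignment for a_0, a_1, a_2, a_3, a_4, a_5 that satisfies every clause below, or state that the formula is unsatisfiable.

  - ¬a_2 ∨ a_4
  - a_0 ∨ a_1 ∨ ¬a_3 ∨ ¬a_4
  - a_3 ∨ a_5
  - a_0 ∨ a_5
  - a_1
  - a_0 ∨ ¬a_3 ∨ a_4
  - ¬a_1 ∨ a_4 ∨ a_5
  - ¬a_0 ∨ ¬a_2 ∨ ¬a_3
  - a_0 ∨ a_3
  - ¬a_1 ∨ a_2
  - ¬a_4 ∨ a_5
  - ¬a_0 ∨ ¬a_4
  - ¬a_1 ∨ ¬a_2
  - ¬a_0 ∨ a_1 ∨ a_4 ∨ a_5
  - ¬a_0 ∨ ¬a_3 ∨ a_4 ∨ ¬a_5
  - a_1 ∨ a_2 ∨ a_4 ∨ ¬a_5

Case a_1 = True:
  (¬a_1 ∨ a_2) forces a_2 = True.
  Clause (¬a_1 ∨ ¬a_2) is falsified — contradiction.
Case a_1 = False:
  Clause (a_1) is falsified — contradiction.
Both cases fail, so the formula is unsatisfiable.

The formula is unsatisfiable.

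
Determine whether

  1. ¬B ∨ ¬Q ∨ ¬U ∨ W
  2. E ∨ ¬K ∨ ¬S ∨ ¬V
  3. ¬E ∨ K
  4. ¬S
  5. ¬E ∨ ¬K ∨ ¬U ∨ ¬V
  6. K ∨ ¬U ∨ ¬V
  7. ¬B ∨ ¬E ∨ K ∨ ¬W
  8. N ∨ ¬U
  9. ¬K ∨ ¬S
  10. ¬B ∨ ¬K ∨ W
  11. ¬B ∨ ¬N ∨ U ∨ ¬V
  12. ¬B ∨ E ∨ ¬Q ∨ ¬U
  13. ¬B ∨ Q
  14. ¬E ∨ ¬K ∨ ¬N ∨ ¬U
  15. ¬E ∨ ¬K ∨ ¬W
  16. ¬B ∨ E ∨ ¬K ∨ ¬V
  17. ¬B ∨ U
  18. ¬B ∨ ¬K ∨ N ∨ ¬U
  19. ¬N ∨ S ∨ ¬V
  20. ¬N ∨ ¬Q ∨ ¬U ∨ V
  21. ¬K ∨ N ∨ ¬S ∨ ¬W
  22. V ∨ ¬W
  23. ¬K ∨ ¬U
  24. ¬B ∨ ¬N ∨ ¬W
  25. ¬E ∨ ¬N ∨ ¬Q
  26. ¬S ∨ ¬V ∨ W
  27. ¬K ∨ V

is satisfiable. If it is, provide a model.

U: False; V: True; K: True; Q: False; E: True; N: False; W: False; S: False; B: False

Unit clause (¬S) forces S = False.
Set U = False.
  then (¬B ∨ U) forces B = False.
Set V = True.
  then (¬N ∨ S ∨ ¬V) forces N = False.
Set K = True.
Set Q = False.
Set E = True.
  then (¬E ∨ ¬K ∨ ¬W) forces W = False.
All clauses satisfied.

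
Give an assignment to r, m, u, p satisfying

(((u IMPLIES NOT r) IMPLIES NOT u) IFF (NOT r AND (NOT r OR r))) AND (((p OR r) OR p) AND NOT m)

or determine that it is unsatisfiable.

r=F, m=F, u=F, p=T

  ((u IMPLIES NOT r) IMPLIES NOT u) IFF (NOT r AND (NOT r OR r)) = True
    (u IMPLIES NOT r) IMPLIES NOT u = True
      u IMPLIES NOT r = True
        NOT r = True
      NOT u = True
    NOT r AND (NOT r OR r) = True
      NOT r = True
      NOT r OR r = True
        NOT r = True
  ((p OR r) OR p) AND NOT m = True
    (p OR r) OR p = True
      p OR r = True
    NOT m = True
Both conjuncts True, so the formula holds.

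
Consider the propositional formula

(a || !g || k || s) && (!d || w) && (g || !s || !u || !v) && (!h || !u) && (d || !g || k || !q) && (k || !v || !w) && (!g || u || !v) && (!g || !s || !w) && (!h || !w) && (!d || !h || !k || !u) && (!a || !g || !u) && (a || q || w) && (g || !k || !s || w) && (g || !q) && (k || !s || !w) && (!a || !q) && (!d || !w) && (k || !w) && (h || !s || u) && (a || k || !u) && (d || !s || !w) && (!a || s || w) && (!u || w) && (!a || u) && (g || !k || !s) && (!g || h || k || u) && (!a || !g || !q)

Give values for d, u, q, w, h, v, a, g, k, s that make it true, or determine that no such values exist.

d = False, u = True, q = False, w = True, h = False, v = False, a = False, g = False, k = True, s = False

Try d = True:
  (!d || w) forces w = True.
  clause (!d || !w) is falsified — backtrack.
So d = False.
Set u = True.
  then (!h || !u) forces h = False.
  then (!u || w) forces w = True.
  then (k || !w) forces k = True.
  then (d || !s || !w) forces s = False.
Set q = False.
Set v = False.
Set a = False.
Set g = False.
All clauses satisfied.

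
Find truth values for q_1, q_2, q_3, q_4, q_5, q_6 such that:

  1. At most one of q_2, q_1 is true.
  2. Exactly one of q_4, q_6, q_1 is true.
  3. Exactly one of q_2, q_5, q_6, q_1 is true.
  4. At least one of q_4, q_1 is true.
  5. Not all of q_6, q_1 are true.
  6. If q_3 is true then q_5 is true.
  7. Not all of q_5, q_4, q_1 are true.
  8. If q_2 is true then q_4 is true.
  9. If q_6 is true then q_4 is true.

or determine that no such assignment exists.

q_1 = False, q_2 = True, q_3 = False, q_4 = True, q_5 = False, q_6 = False

  (1) {q_2, q_1}: 1 true — at most one ✓
  (2) {q_4, q_6, q_1}: 1 true — exactly one ✓
  (3) {q_2, q_5, q_6, q_1}: 1 true — exactly one ✓
  (4) {q_4, q_1}: 1 true — at least one ✓
  (5) {q_6, q_1}: 0/2 true — not all ✓
  (6) q_3=F ⇒ q_5: vacuous ✓
  (7) {q_5, q_4, q_1}: 1/3 true — not all ✓
  (8) q_2=T ⇒ q_4: T ✓
  (9) q_6=F ⇒ q_4: vacuous ✓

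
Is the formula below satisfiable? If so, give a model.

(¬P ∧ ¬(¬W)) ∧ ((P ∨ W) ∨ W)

P = False, W = True

  ¬P ∧ ¬(¬W) = True
    ¬P = True
    ¬(¬W) = True
      ¬W = False
  (P ∨ W) ∨ W = True
    P ∨ W = True
Both conjuncts True, so the formula holds.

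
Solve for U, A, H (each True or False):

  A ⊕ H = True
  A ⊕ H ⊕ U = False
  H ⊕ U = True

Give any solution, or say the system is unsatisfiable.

U = True; A = True; H = False

A ⊕ H = T ⊕ F = True ✓
A ⊕ H ⊕ U = T ⊕ F ⊕ T = False ✓
H ⊕ U = F ⊕ T = True ✓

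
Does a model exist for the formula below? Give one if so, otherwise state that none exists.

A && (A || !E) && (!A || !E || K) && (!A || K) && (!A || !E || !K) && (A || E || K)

Unit clause (A) forces A = True.
In (!A || K) only K is left, so K = True.
In (!A || !E || !K) only !E is left, so E = False.
All clauses satisfied.

E = False, K = True, A = True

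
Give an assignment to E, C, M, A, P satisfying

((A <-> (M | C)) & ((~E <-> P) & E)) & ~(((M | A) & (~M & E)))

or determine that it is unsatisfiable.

E = True, C = False, M = False, A = False, P = False

  (A <-> (M | C)) & ((~E <-> P) & E) = True
    A <-> (M | C) = True
      M | C = False
    (~E <-> P) & E = True
      ~E <-> P = True
        ~E = False
  ~(((M | A) & (~M & E))) = True
    (M | A) & (~M & E) = False
      M | A = False
      ~M & E = True
        ~M = True
Both conjuncts True, so the formula holds.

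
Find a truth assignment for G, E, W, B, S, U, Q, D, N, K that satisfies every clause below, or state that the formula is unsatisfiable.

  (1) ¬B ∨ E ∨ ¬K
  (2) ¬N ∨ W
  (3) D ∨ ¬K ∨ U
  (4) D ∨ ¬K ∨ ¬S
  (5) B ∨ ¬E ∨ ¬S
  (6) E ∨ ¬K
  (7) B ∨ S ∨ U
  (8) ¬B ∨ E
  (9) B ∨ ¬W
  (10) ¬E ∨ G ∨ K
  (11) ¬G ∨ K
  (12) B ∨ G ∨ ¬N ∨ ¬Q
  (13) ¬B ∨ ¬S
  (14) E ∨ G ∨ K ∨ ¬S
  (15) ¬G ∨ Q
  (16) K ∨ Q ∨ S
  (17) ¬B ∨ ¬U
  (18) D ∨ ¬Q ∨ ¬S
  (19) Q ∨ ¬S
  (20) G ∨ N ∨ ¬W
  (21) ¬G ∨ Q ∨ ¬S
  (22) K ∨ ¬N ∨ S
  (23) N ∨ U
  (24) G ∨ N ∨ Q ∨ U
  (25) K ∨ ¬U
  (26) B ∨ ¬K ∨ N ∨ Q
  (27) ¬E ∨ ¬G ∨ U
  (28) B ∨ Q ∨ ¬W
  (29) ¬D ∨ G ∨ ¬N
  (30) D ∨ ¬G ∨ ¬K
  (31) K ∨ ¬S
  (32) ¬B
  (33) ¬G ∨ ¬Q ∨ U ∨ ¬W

Unit clause (¬B) forces B = False.
In (B ∨ ¬W) only ¬W is left, so W = False.
In (¬N ∨ W) only ¬N is left, so N = False.
In (N ∨ U) only U is left, so U = True.
In (K ∨ ¬U) only K is left, so K = True.
In (B ∨ ¬K ∨ N ∨ Q) only Q is left, so Q = True.
In (E ∨ ¬K) only E is left, so E = True.
In (B ∨ ¬E ∨ ¬S) only ¬S is left, so S = False.
Set G = False.
Set D = False.
All clauses satisfied.

G=F, E=T, W=F, B=F, S=F, U=T, Q=T, D=F, N=F, K=T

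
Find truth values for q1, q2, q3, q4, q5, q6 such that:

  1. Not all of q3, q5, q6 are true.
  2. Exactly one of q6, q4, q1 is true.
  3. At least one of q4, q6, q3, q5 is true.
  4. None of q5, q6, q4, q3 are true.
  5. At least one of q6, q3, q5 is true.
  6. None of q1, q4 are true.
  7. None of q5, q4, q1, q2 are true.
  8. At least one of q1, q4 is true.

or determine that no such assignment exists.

No satisfying assignment exists.

Case q3 = True:
  Constraint (4) is violated (q3=T) — contradiction.
Case q3 = False:
  (4) forces q5 = False.
  (4) forces q6 = False.
  Constraint (5) is violated (q6=F, q3=F, q5=F) — contradiction.
Both cases fail — unsatisfiable.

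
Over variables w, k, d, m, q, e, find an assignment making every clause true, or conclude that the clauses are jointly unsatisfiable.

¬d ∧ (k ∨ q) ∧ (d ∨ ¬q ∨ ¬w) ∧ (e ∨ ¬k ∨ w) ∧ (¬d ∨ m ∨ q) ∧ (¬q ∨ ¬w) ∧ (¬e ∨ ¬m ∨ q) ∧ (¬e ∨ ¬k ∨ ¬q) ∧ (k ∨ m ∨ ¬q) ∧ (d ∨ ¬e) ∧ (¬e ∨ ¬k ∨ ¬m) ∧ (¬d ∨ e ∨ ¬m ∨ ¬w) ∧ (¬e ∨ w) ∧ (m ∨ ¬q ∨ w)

Unit clause (¬d) forces d = False.
In (d ∨ ¬e) only ¬e is left, so e = False.
Set w = True.
  then (d ∨ ¬q ∨ ¬w) forces q = False.
  then (k ∨ q) forces k = True.
Set m = True.
All clauses satisfied.

w = True; k = True; d = False; m = True; q = False; e = False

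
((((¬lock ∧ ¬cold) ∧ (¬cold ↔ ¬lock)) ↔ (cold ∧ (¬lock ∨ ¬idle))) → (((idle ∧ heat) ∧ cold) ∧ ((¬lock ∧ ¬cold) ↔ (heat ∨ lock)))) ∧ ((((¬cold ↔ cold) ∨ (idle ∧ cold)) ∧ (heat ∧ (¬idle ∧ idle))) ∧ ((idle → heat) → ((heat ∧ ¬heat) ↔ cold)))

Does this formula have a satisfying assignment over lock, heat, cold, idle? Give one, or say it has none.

No satisfying assignment exists.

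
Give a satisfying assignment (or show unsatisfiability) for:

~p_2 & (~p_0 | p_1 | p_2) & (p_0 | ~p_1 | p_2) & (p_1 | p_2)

p_0=T; p_1=T; p_2=F

Unit clause (~p_2) forces p_2 = False.
In (p_1 | p_2) only p_1 is left, so p_1 = True.
In (p_0 | ~p_1 | p_2) only p_0 is left, so p_0 = True.
All clauses satisfied.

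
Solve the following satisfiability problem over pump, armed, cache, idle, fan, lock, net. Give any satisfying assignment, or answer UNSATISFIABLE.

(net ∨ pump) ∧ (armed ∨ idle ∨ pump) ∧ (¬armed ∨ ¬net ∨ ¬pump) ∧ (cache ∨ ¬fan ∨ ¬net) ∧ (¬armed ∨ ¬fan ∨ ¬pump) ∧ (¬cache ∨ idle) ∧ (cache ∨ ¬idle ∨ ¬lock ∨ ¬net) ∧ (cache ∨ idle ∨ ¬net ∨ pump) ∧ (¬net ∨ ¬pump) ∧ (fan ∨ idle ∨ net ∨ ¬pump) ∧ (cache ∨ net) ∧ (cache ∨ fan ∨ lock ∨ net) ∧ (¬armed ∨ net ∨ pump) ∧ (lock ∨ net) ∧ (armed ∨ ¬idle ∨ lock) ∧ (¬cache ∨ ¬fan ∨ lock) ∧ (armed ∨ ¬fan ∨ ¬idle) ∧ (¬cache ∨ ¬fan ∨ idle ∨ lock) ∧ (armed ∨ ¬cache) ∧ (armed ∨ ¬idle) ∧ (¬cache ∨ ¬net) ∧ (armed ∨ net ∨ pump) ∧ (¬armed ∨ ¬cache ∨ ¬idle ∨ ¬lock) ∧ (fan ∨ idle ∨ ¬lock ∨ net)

pump=F; armed=T; cache=F; idle=T; fan=F; lock=F; net=T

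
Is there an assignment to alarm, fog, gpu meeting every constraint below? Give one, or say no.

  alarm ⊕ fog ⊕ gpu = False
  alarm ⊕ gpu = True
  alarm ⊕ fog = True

alarm = False, fog = True, gpu = True

alarm ⊕ fog ⊕ gpu = F ⊕ T ⊕ T = False ✓
alarm ⊕ gpu = F ⊕ T = True ✓
alarm ⊕ fog = F ⊕ T = True ✓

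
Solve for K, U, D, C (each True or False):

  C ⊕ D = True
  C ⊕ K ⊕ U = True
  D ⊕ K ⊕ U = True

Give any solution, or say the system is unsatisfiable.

No satisfying assignment exists.

Adding constraints 1, 2, 3 mod 2: every variable appears an even number of times on the left, so the left side is 0.
But the right sides sum to 1 (mod 2). 0 ≠ 1 — the system is inconsistent.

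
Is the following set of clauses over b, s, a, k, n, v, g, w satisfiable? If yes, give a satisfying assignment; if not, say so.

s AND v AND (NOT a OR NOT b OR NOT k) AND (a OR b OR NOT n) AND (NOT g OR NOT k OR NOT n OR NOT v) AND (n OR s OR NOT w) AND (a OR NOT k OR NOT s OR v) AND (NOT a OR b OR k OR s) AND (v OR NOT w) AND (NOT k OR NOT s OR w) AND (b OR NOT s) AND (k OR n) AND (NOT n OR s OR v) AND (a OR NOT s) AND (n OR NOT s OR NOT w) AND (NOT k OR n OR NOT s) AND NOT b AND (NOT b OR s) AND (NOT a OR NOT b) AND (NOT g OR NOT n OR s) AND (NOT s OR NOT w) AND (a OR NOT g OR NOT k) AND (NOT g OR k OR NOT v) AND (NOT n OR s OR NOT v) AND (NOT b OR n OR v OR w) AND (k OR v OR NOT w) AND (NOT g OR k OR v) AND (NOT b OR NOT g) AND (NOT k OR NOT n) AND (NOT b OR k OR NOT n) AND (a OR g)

Case b = True:
  Clause (NOT b) is falsified — contradiction.
Case b = False:
  (s) forces s = True.
  Clause (b OR NOT s) is falsified — contradiction.
Both cases fail, so the formula is unsatisfiable.

No satisfying assignment exists.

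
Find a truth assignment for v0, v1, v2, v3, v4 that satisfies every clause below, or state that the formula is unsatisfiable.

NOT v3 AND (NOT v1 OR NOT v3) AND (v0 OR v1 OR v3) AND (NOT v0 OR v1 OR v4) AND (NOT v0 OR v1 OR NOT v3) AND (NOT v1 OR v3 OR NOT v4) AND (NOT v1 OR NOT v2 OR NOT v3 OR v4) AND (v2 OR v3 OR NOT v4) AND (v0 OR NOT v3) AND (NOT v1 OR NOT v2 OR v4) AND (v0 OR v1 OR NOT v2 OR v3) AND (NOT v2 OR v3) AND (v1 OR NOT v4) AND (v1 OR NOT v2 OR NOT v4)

Unit clause (NOT v3) forces v3 = False.
In (NOT v2 OR v3) only NOT v2 is left, so v2 = False.
In (v2 OR v3 OR NOT v4) only NOT v4 is left, so v4 = False.
Set v0 = False.
  then (v0 OR v1 OR v3) forces v1 = True.
All clauses satisfied.

v0=F, v1=T, v2=F, v3=F, v4=F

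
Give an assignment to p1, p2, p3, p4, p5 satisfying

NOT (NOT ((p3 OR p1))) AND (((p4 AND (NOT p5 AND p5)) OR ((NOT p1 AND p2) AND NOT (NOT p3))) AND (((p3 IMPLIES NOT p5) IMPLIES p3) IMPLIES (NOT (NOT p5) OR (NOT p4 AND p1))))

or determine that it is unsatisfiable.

p1: False, p2: True, p3: True, p4: True, p5: True

  NOT (NOT ((p3 OR p1))) = True
    NOT ((p3 OR p1)) = False
      p3 OR p1 = True
  ((p4 AND (NOT p5 AND p5)) OR ((NOT p1 AND p2) AND NOT (NOT p3))) AND (((p3 IMPLIES NOT p5) IMPLIES p3) IMPLIES (NOT (NOT p5) OR (NOT p4 AND p1))) = True
    (p4 AND (NOT p5 AND p5)) OR ((NOT p1 AND p2) AND NOT (NOT p3)) = True
      p4 AND (NOT p5 AND p5) = False
        NOT p5 AND p5 = False
          NOT p5 = False
      (NOT p1 AND p2) AND NOT (NOT p3) = True
        NOT p1 AND p2 = True
          NOT p1 = True
        NOT (NOT p3) = True
          NOT p3 = False
    ((p3 IMPLIES NOT p5) IMPLIES p3) IMPLIES (NOT (NOT p5) OR (NOT p4 AND p1)) = True
      (p3 IMPLIES NOT p5) IMPLIES p3 = True
        p3 IMPLIES NOT p5 = False
          NOT p5 = False
      NOT (NOT p5) OR (NOT p4 AND p1) = True
        NOT (NOT p5) = True
          NOT p5 = False
        NOT p4 AND p1 = False
          NOT p4 = False
Both conjuncts True, so the formula holds.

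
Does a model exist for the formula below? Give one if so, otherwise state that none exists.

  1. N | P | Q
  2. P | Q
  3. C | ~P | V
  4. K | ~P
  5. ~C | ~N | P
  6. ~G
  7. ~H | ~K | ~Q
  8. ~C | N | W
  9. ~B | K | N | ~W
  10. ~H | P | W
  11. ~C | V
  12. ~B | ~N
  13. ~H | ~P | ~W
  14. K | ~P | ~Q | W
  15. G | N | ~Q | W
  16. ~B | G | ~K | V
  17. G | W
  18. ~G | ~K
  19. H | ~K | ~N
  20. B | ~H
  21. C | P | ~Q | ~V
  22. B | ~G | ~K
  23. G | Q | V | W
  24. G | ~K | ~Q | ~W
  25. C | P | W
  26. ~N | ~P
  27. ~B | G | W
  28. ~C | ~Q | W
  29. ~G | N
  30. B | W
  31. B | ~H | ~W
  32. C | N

B=T, W=T, Q=F, C=T, K=T, P=T, N=F, G=F, H=F, V=T

Unit clause (~G) forces G = False.
In (G | W) only W is left, so W = True.
Set B = True.
  then (~B | ~N) forces N = False.
  then (C | N) forces C = True.
  then (~B | K | N | ~W) forces K = True.
  then (~C | V) forces V = True.
  then (G | ~K | ~Q | ~W) forces Q = False.
  then (N | P | Q) forces P = True.
  then (~H | ~P | ~W) forces H = False.
All clauses satisfied.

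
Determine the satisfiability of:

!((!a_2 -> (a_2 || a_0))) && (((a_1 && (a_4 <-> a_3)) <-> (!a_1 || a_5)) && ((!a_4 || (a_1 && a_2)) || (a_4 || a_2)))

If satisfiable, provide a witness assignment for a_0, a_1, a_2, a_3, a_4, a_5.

a_0=F, a_1=T, a_2=F, a_3=T, a_4=F, a_5=F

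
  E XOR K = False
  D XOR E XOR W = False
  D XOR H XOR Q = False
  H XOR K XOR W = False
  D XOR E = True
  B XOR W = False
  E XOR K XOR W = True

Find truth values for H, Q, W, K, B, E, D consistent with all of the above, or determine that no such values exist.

H = False, Q = False, W = True, K = True, B = True, E = True, D = False

E XOR K = T XOR T = False ✓
D XOR E XOR W = F XOR T XOR T = False ✓
D XOR H XOR Q = F XOR F XOR F = False ✓
H XOR K XOR W = F XOR T XOR T = False ✓
D XOR E = F XOR T = True ✓
B XOR W = T XOR T = False ✓
E XOR K XOR W = T XOR T XOR T = True ✓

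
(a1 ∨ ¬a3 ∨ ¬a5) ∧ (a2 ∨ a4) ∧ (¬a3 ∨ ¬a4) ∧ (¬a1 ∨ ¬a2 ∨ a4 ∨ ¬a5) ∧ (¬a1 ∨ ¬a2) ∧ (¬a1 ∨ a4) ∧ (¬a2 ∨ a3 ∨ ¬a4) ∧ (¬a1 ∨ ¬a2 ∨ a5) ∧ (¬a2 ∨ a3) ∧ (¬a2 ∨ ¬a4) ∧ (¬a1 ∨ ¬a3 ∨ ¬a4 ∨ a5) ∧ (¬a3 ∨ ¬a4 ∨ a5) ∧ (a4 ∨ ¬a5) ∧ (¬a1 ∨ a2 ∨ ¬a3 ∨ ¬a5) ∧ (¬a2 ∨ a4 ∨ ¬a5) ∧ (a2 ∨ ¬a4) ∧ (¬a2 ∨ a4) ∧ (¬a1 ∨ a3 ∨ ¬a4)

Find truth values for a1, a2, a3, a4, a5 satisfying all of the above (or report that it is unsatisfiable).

Unsatisfiable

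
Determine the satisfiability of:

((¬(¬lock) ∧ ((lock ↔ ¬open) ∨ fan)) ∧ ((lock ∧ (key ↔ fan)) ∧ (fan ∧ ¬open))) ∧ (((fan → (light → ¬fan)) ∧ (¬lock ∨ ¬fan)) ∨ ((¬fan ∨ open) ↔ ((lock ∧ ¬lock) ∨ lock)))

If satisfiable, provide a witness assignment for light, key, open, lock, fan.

UNSATISFIABLE

Case fan = True: the formula simplifies to (¬(¬lock) ∧ ((lock ∧ key) ∧ ¬open)) ∧ ((¬light ∧ ¬lock) ∨ (open ↔ ((lock ∧ ¬lock) ∨ lock))).
  lock = True: simplifies to (key ∧ ¬open) ∧ open.
    open = True: the conjunct ¬open is False.
    open = False: the conjunct open is False.
  lock = False: the conjunct ¬(¬lock) becomes ¬(¬False) = False.
Case fan = False: the conjunct fan is False.
Both cases fail — unsatisfiable.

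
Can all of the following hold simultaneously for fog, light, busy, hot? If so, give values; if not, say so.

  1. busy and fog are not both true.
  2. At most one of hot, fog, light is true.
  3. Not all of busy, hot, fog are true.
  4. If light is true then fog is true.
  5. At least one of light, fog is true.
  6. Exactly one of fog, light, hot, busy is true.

fog = True; light = False; busy = False; hot = False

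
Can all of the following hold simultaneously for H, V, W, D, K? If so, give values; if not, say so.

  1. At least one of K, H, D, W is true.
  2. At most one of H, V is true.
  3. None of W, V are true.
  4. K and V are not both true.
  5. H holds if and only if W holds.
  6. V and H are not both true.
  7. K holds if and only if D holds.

H = False, V = False, W = False, D = True, K = True

  (1) {K, H, D, W}: 2 true — at least one ✓
  (2) {H, V}: 0 true — at most one ✓
  (3) {W, V}: 0 true — none ✓
  (4) K=T, V=F — not both ✓
  (5) H=F, W=F — same ✓
  (6) V=F, H=F — not both ✓
  (7) K=T, D=T — same ✓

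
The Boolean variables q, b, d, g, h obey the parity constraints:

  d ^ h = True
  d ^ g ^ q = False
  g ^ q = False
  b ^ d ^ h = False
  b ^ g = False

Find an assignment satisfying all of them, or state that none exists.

q = True, b = True, d = False, g = True, h = True

d ^ h = F ^ T = True ✓
d ^ g ^ q = F ^ T ^ T = False ✓
g ^ q = T ^ T = False ✓
b ^ d ^ h = T ^ F ^ T = False ✓
b ^ g = T ^ T = False ✓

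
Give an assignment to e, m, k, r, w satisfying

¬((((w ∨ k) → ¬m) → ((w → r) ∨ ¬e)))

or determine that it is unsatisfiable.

e = True, m = False, k = False, r = False, w = True

  ¬((((w ∨ k) → ¬m) → ((w → r) ∨ ¬e))) = True
    ((w ∨ k) → ¬m) → ((w → r) ∨ ¬e) = False
      (w ∨ k) → ¬m = True
        w ∨ k = True
        ¬m = True
      (w → r) ∨ ¬e = False
        w → r = False
        ¬e = False
The formula evaluates to True.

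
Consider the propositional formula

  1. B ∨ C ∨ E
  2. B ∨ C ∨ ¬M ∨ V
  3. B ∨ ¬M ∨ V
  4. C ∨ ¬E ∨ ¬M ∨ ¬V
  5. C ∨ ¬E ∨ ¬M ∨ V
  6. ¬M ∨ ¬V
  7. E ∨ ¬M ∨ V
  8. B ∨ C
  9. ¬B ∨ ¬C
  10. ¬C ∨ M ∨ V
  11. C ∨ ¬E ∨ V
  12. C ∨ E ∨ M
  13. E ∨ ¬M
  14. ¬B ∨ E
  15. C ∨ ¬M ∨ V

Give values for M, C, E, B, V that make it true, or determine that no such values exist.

M=F, C=F, E=T, B=T, V=T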